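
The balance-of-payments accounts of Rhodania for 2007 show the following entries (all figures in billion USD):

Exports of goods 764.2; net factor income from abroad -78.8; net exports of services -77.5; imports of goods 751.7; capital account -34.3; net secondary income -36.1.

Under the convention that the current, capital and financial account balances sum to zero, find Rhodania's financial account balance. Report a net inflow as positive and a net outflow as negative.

Goods balance = 764.2 - 751.7 = 12.5
Services balance = -77.5
Trade balance (goods + services) = 12.5 + (-77.5) = -65.0
Net primary income = -78.8
Net secondary income = -36.1
Current account = -65.0 + (-78.8) + (-36.1) = -179.9
Financial account = -(-179.9 + (-34.3)) = 214.2

214.2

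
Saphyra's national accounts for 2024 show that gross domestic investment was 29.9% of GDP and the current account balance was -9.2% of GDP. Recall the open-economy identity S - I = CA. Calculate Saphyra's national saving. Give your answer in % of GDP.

S - I = CA (net lending to the rest of the world).
S = I + CA = 29.9 + (-9.2) = 20.7

20.7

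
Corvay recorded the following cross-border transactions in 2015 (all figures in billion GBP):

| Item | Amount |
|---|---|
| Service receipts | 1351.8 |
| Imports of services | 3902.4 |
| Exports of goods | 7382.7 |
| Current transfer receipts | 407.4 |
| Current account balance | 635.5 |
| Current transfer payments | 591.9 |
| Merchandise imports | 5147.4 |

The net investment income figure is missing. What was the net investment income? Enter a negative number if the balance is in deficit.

1135.3

Current account = goods balance + services balance + net primary income + net secondary income
Sum of the known components = -499.8
Net investment income = CA - (known components) = 635.5 - (-499.8) = 1135.3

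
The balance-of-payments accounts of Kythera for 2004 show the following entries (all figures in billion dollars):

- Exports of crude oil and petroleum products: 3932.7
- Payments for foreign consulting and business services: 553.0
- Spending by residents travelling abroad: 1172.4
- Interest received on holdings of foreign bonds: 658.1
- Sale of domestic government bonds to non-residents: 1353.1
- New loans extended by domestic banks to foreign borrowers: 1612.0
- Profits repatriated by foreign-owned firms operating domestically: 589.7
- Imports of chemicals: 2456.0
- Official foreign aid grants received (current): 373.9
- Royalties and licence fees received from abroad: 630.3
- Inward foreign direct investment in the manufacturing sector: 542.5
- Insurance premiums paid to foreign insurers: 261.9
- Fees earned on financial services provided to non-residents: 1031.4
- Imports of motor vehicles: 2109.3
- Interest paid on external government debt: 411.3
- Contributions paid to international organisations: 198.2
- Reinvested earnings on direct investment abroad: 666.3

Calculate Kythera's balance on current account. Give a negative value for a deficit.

Goods: 3932.7 - 2109.3 - 2456.0 = -632.6
Services: 1031.4 - 261.9 - 553.0 + 630.3 - 1172.4 = -325.6
Primary income: 658.1 + 666.3 - 411.3 - 589.7 = 323.4
Secondary income: -198.2 + 373.9 = 175.7
Current account = (-632.6) + (-325.6) + 323.4 + 175.7 = -459.1
(Excluded from the current account — financial account: sale of domestic government bonds to non-residents 1353.1, new loans extended by domestic banks to foreign borrowers 1612.0, inward foreign direct investment in the manufacturing sector 542.5.)

-459.1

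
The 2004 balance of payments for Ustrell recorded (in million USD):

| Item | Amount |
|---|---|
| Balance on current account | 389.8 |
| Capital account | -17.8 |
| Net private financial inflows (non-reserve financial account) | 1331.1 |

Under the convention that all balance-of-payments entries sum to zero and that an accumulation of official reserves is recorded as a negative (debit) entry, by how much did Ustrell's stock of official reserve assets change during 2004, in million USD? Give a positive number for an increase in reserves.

Official reserve transactions balance = -(389.8 + (-17.8) + 1331.1) = -1703.1
An accumulation of reserves is recorded as a debit (negative entry), so the change in the stock of reserves is the negative of that balance.
Change in official reserves = -(-1703.1) = 1703.1

1703.1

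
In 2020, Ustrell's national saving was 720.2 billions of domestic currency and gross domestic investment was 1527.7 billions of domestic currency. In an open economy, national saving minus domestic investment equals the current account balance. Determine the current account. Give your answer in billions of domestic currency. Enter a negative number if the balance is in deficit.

-807.5

CA = S - I = 720.2 - 1527.7 = -807.5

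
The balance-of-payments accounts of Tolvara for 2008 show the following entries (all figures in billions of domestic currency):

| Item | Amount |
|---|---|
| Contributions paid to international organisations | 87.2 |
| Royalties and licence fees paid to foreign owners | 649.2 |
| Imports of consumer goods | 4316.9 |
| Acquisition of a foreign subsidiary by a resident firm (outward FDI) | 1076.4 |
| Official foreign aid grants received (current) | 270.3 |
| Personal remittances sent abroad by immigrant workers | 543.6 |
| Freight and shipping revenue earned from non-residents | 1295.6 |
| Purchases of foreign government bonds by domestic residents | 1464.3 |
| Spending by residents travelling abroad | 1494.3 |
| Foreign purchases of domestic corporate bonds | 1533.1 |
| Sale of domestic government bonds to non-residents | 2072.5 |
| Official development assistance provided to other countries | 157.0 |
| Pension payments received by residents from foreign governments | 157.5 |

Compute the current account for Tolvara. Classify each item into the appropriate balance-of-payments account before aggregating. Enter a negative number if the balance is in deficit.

Goods: -4316.9
Services: -1494.3 - 649.2 + 1295.6 = -847.9
Secondary income: -543.6 + 270.3 + 157.5 - 157.0 - 87.2 = -360.0
Current account = (-4316.9) + (-847.9) + (-360.0) = -5524.8
(Excluded from the current account — financial account: acquisition of a foreign subsidiary by a resident firm (outward FDI) 1076.4, purchases of foreign government bonds by domestic residents 1464.3, foreign purchases of domestic corporate bonds 1533.1, sale of domestic government bonds to non-residents 2072.5.)

-5524.8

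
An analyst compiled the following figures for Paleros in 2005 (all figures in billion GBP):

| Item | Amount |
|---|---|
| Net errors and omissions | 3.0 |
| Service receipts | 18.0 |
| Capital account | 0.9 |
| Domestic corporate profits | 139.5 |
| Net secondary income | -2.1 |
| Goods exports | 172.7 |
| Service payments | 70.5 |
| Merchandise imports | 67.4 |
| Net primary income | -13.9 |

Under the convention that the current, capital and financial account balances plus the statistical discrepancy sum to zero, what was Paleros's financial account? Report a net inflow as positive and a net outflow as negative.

-40.7

Goods balance = 172.7 - 67.4 = 105.3
Services balance = 18.0 - 70.5 = -52.5
Trade balance (goods + services) = 105.3 + (-52.5) = 52.8
Net primary income = -13.9
Net secondary income = -2.1
Current account = 52.8 + (-13.9) + (-2.1) = 36.8
Financial account = -(36.8 + 0.9 + 3.0) = -40.7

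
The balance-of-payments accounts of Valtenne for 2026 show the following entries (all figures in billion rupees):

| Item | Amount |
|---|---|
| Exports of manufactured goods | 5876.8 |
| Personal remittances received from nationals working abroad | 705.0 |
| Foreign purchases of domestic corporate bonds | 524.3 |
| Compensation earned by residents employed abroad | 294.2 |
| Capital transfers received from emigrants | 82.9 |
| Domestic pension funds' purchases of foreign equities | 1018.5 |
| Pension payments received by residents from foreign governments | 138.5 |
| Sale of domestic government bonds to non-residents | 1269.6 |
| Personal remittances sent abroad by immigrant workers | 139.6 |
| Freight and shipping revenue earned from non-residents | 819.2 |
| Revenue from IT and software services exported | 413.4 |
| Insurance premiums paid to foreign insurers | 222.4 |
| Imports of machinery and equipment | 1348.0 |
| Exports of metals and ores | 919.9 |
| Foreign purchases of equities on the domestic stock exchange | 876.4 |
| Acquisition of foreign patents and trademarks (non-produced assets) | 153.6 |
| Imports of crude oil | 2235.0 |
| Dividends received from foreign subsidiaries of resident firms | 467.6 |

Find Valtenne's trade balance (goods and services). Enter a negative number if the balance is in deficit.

Goods: 5876.8 + 919.9 - 1348.0 - 2235.0 = 3213.7
Services: 819.2 + 413.4 - 222.4 = 1010.2
Trade balance = 3213.7 + 1010.2 = 4223.9
(Excluded from the trade balance — secondary income: personal remittances received from nationals working abroad 705.0, pension payments received by residents from foreign governments 138.5, personal remittances sent abroad by immigrant workers 139.6; financial account: foreign purchases of domestic corporate bonds 524.3, domestic pension funds' purchases of foreign equities 1018.5, sale of domestic government bonds to non-residents 1269.6, foreign purchases of equities on the domestic stock exchange 876.4; primary income: compensation earned by residents employed abroad 294.2, dividends received from foreign subsidiaries of resident firms 467.6; capital account: capital transfers received from emigrants 82.9, acquisition of foreign patents and trademarks (non-produced assets) 153.6.)

4223.9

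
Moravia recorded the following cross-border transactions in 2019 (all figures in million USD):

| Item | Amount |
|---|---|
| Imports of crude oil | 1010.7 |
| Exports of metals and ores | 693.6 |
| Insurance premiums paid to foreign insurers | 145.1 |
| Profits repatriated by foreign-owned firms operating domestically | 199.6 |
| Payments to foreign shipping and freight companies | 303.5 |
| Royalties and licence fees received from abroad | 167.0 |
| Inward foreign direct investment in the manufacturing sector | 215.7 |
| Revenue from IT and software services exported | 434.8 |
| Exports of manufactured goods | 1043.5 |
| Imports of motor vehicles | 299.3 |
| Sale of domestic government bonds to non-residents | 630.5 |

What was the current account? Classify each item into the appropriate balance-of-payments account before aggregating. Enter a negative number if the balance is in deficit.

Goods: -299.3 + 693.6 + 1043.5 - 1010.7 = 427.1
Services: -303.5 + 434.8 + 167.0 - 145.1 = 153.2
Primary income: -199.6
Current account = 427.1 + 153.2 + (-199.6) = 380.7
(Excluded from the current account — financial account: inward foreign direct investment in the manufacturing sector 215.7, sale of domestic government bonds to non-residents 630.5.)

380.7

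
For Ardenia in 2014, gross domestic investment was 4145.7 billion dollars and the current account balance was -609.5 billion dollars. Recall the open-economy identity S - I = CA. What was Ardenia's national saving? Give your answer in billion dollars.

S - I = CA (net lending to the rest of the world).
S = I + CA = 4145.7 + (-609.5) = 3536.2

3536.2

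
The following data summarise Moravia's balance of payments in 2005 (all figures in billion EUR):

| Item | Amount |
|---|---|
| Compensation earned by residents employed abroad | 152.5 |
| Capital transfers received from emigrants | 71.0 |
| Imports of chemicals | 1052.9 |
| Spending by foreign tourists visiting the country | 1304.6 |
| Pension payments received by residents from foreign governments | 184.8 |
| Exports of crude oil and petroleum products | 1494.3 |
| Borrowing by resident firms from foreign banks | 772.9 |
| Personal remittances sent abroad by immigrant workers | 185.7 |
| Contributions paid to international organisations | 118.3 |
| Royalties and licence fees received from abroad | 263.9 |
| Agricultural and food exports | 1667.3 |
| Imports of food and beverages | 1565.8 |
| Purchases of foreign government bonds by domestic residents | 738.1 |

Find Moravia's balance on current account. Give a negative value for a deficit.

2144.7

Goods: 1494.3 - 1052.9 + 1667.3 - 1565.8 = 542.9
Services: 263.9 + 1304.6 = 1568.5
Primary income: 152.5
Secondary income: 184.8 - 118.3 - 185.7 = -119.2
Current account = 542.9 + 1568.5 + 152.5 + (-119.2) = 2144.7
(Excluded from the current account — capital account: capital transfers received from emigrants 71.0; financial account: borrowing by resident firms from foreign banks 772.9, purchases of foreign government bonds by domestic residents 738.1.)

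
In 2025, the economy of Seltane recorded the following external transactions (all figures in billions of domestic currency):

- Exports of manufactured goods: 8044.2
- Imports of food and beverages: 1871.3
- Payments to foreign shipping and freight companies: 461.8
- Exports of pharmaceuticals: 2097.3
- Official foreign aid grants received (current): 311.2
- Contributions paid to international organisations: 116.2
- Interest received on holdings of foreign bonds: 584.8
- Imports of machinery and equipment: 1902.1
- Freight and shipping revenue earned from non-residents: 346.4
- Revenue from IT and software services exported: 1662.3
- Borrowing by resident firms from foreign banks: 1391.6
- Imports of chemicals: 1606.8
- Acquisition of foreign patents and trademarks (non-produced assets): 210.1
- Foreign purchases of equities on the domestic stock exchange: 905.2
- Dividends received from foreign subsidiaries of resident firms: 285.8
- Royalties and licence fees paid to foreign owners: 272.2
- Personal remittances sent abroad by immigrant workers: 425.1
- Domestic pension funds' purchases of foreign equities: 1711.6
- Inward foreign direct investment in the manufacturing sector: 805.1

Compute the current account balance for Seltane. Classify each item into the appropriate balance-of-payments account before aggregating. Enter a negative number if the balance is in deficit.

Goods: -1871.3 + 8044.2 - 1902.1 - 1606.8 + 2097.3 = 4761.3
Services: -272.2 - 461.8 + 1662.3 + 346.4 = 1274.7
Primary income: 584.8 + 285.8 = 870.6
Secondary income: -116.2 - 425.1 + 311.2 = -230.1
Current account = 4761.3 + 1274.7 + 870.6 + (-230.1) = 6676.5
(Excluded from the current account — financial account: borrowing by resident firms from foreign banks 1391.6, foreign purchases of equities on the domestic stock exchange 905.2, domestic pension funds' purchases of foreign equities 1711.6, inward foreign direct investment in the manufacturing sector 805.1; capital account: acquisition of foreign patents and trademarks (non-produced assets) 210.1.)

6676.5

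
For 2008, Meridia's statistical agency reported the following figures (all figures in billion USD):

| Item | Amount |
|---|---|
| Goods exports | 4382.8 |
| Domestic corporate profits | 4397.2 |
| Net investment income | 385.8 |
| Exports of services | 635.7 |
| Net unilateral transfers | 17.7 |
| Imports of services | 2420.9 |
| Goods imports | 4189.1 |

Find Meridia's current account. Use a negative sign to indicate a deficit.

Goods balance = 4382.8 - 4189.1 = 193.7
Services balance = 635.7 - 2420.9 = -1785.2
Trade balance (goods + services) = 193.7 + (-1785.2) = -1591.5
Net primary income = 385.8
Net secondary income = 17.7
Current account = -1591.5 + 385.8 + 17.7 = -1188.0

-1188.0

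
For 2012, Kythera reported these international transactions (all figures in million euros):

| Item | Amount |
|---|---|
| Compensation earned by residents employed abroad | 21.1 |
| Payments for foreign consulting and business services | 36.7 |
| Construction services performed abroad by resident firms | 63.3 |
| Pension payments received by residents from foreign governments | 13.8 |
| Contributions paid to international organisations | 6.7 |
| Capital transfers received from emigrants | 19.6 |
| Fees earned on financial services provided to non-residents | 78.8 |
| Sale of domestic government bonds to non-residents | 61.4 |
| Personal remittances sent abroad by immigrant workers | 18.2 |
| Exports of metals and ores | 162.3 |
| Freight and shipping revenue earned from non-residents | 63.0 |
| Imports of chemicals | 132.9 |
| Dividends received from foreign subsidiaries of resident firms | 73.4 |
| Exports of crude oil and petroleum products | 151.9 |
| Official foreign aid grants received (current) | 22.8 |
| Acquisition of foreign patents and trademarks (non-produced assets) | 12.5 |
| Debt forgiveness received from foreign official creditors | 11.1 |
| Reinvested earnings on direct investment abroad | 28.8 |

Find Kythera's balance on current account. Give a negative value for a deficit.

Goods: 151.9 - 132.9 + 162.3 = 181.3
Services: 63.3 - 36.7 + 78.8 + 63.0 = 168.4
Primary income: 73.4 + 21.1 + 28.8 = 123.3
Secondary income: -6.7 + 13.8 + 22.8 - 18.2 = 11.7
Current account = 181.3 + 168.4 + 123.3 + 11.7 = 484.7
(Excluded from the current account — capital account: capital transfers received from emigrants 19.6, acquisition of foreign patents and trademarks (non-produced assets) 12.5, debt forgiveness received from foreign official creditors 11.1; financial account: sale of domestic government bonds to non-residents 61.4.)

484.7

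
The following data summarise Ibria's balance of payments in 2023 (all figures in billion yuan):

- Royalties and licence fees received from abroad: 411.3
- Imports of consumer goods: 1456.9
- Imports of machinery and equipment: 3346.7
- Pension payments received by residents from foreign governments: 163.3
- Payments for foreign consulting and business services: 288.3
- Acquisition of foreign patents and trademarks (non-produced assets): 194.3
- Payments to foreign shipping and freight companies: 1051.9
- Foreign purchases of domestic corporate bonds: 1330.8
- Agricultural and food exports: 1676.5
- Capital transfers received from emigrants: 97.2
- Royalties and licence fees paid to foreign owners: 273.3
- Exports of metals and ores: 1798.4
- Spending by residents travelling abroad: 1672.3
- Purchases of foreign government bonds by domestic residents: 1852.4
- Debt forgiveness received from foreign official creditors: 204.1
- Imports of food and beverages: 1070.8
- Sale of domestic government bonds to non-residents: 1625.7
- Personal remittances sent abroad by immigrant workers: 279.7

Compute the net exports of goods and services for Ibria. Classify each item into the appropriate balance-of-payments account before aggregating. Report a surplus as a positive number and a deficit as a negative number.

-5274.0

Goods: -1070.8 + 1798.4 - 1456.9 + 1676.5 - 3346.7 = -2399.5
Services: -1672.3 - 273.3 - 288.3 - 1051.9 + 411.3 = -2874.5
Trade balance = -2399.5 + (-2874.5) = -5274.0
(Excluded from the trade balance — secondary income: pension payments received by residents from foreign governments 163.3, personal remittances sent abroad by immigrant workers 279.7; capital account: acquisition of foreign patents and trademarks (non-produced assets) 194.3, capital transfers received from emigrants 97.2, debt forgiveness received from foreign official creditors 204.1; financial account: foreign purchases of domestic corporate bonds 1330.8, purchases of foreign government bonds by domestic residents 1852.4, sale of domestic government bonds to non-residents 1625.7.)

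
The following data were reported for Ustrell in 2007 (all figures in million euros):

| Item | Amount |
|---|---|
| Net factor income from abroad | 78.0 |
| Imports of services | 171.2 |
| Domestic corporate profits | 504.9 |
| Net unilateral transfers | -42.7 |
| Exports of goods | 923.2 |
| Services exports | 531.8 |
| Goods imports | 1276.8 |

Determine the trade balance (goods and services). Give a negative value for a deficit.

7.0

Goods balance = 923.2 - 1276.8 = -353.6
Services balance = 531.8 - 171.2 = 360.6
Trade balance (goods + services) = -353.6 + 360.6 = 7.0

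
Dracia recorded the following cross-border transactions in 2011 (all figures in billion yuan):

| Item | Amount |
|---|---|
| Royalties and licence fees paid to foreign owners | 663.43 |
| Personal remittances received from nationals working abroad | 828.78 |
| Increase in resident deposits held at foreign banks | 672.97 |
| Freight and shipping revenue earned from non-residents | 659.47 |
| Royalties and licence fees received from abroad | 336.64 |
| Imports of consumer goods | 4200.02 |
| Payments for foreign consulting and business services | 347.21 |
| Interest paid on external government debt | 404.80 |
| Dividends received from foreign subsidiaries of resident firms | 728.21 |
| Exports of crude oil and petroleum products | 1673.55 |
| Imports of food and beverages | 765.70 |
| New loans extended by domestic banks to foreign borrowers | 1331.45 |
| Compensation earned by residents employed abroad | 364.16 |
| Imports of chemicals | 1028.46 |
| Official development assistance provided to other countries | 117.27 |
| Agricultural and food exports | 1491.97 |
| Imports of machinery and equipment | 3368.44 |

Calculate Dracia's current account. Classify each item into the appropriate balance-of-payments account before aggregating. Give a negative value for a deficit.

Goods: -4200.02 - 1028.46 + 1491.97 - 3368.44 + 1673.55 - 765.70 = -6197.10
Services: -663.43 - 347.21 + 659.47 + 336.64 = -14.53
Primary income: 728.21 - 404.80 + 364.16 = 687.57
Secondary income: -117.27 + 828.78 = 711.51
Current account = (-6197.10) + (-14.53) + 687.57 + 711.51 = -4812.55
(Excluded from the current account — financial account: increase in resident deposits held at foreign banks 672.97, new loans extended by domestic banks to foreign borrowers 1331.45.)

-4812.55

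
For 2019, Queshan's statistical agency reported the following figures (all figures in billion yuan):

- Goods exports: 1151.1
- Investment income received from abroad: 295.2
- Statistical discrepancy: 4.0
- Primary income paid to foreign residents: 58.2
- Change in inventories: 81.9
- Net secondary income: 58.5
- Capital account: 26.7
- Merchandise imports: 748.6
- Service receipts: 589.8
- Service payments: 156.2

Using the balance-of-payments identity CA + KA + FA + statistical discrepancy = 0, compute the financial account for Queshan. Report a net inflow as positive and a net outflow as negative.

-1162.3

Goods balance = 1151.1 - 748.6 = 402.5
Services balance = 589.8 - 156.2 = 433.6
Trade balance (goods + services) = 402.5 + 433.6 = 836.1
Net primary income = 295.2 - 58.2 = 237.0
Net secondary income = 58.5
Current account = 836.1 + 237.0 + 58.5 = 1131.6
Financial account = -(1131.6 + 26.7 + 4.0) = -1162.3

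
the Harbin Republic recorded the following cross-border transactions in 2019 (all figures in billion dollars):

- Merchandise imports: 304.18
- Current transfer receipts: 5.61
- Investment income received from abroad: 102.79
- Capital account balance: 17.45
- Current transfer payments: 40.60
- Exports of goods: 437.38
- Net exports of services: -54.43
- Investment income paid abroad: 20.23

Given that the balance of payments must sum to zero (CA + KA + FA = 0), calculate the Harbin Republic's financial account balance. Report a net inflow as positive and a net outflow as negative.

Goods balance = 437.38 - 304.18 = 133.20
Services balance = -54.43
Trade balance (goods + services) = 133.20 + (-54.43) = 78.77
Net primary income = 102.79 - 20.23 = 82.56
Net secondary income = 5.61 - 40.60 = -34.99
Current account = 78.77 + 82.56 + (-34.99) = 126.34
Financial account = -(126.34 + 17.45) = -143.79

-143.79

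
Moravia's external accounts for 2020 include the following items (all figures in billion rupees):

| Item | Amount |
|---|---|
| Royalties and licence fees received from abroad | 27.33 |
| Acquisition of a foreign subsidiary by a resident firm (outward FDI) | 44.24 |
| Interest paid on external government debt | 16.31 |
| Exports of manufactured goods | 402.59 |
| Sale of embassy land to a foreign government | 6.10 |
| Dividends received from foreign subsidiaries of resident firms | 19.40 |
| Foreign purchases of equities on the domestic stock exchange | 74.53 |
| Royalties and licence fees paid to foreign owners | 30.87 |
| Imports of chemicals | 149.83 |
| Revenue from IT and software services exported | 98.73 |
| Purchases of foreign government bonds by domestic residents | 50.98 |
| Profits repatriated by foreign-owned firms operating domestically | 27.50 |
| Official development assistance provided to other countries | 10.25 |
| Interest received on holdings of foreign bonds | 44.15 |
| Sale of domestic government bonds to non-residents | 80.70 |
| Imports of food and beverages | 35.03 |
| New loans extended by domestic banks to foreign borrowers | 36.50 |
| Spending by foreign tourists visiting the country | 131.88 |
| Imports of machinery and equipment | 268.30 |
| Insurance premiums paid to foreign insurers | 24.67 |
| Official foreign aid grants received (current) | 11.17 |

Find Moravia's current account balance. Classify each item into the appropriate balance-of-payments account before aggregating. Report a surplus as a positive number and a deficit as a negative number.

172.49

Goods: -268.30 - 149.83 - 35.03 + 402.59 = -50.57
Services: 131.88 + 98.73 - 30.87 - 24.67 + 27.33 = 202.40
Primary income: 19.40 + 44.15 - 16.31 - 27.50 = 19.74
Secondary income: -10.25 + 11.17 = 0.92
Current account = (-50.57) + 202.40 + 19.74 + 0.92 = 172.49
(Excluded from the current account — financial account: acquisition of a foreign subsidiary by a resident firm (outward FDI) 44.24, foreign purchases of equities on the domestic stock exchange 74.53, purchases of foreign government bonds by domestic residents 50.98, sale of domestic government bonds to non-residents 80.70, new loans extended by domestic banks to foreign borrowers 36.50; capital account: sale of embassy land to a foreign government 6.10.)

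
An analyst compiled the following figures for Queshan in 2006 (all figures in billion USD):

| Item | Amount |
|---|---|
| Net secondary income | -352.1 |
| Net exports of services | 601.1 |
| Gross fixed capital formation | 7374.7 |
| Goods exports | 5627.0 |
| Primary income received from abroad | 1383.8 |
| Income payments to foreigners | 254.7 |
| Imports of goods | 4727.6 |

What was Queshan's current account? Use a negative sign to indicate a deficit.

Goods balance = 5627.0 - 4727.6 = 899.4
Services balance = 601.1
Trade balance (goods + services) = 899.4 + 601.1 = 1500.5
Net primary income = 1383.8 - 254.7 = 1129.1
Net secondary income = -352.1
Current account = 1500.5 + 1129.1 + (-352.1) = 2277.5

2277.5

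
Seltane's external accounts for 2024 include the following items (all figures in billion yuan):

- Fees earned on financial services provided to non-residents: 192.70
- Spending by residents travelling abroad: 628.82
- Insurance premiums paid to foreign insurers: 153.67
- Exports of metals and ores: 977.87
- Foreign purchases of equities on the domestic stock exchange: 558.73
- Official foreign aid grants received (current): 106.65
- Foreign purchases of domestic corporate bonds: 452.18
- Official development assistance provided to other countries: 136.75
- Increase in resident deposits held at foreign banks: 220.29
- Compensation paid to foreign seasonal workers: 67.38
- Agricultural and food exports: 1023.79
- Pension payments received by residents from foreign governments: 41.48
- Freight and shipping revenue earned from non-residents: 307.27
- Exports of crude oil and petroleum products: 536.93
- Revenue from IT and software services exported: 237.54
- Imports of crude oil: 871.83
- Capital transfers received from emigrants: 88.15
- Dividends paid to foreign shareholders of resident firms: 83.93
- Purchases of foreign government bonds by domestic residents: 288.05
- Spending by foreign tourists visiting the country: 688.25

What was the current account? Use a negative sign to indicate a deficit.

2170.10

Goods: -871.83 + 977.87 + 536.93 + 1023.79 = 1666.76
Services: -153.67 - 628.82 + 688.25 + 192.70 + 237.54 + 307.27 = 643.27
Primary income: -67.38 - 83.93 = -151.31
Secondary income: 106.65 + 41.48 - 136.75 = 11.38
Current account = 1666.76 + 643.27 + (-151.31) + 11.38 = 2170.10
(Excluded from the current account — financial account: foreign purchases of equities on the domestic stock exchange 558.73, foreign purchases of domestic corporate bonds 452.18, increase in resident deposits held at foreign banks 220.29, purchases of foreign government bonds by domestic residents 288.05; capital account: capital transfers received from emigrants 88.15.)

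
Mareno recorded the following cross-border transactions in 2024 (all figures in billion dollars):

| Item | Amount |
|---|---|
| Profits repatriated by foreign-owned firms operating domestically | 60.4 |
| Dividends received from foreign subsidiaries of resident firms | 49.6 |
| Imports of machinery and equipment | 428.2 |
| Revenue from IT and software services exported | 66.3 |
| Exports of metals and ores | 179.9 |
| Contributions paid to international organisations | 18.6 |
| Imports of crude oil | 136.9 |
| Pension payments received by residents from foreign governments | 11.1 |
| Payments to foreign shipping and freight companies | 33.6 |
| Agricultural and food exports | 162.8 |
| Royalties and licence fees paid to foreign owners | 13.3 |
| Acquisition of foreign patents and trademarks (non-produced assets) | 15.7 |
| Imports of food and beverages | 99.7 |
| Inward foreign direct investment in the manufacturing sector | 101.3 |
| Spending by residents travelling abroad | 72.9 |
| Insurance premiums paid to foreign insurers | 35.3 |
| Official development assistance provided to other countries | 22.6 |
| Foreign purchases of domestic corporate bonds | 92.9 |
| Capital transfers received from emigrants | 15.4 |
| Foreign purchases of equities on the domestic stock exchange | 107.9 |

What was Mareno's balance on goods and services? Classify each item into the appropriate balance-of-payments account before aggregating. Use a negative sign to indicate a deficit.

Goods: 162.8 - 428.2 - 136.9 + 179.9 - 99.7 = -322.1
Services: -33.6 - 35.3 + 66.3 - 13.3 - 72.9 = -88.8
Trade balance = -322.1 + (-88.8) = -410.9
(Excluded from the trade balance — primary income: profits repatriated by foreign-owned firms operating domestically 60.4, dividends received from foreign subsidiaries of resident firms 49.6; secondary income: contributions paid to international organisations 18.6, pension payments received by residents from foreign governments 11.1, official development assistance provided to other countries 22.6; capital account: acquisition of foreign patents and trademarks (non-produced assets) 15.7, capital transfers received from emigrants 15.4; financial account: inward foreign direct investment in the manufacturing sector 101.3, foreign purchases of domestic corporate bonds 92.9, foreign purchases of equities on the domestic stock exchange 107.9.)

-410.9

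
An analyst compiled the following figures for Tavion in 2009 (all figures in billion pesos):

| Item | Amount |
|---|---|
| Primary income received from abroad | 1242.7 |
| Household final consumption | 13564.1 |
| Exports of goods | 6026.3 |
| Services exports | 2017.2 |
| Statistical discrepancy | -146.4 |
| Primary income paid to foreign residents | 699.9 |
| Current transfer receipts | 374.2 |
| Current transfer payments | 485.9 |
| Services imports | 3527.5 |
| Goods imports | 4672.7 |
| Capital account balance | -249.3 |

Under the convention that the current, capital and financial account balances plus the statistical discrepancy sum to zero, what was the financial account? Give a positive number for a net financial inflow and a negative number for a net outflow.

121.3

Goods balance = 6026.3 - 4672.7 = 1353.6
Services balance = 2017.2 - 3527.5 = -1510.3
Trade balance (goods + services) = 1353.6 + (-1510.3) = -156.7
Net primary income = 1242.7 - 699.9 = 542.8
Net secondary income = 374.2 - 485.9 = -111.7
Current account = -156.7 + 542.8 + (-111.7) = 274.4
Financial account = -(274.4 + (-249.3) + (-146.4)) = 121.3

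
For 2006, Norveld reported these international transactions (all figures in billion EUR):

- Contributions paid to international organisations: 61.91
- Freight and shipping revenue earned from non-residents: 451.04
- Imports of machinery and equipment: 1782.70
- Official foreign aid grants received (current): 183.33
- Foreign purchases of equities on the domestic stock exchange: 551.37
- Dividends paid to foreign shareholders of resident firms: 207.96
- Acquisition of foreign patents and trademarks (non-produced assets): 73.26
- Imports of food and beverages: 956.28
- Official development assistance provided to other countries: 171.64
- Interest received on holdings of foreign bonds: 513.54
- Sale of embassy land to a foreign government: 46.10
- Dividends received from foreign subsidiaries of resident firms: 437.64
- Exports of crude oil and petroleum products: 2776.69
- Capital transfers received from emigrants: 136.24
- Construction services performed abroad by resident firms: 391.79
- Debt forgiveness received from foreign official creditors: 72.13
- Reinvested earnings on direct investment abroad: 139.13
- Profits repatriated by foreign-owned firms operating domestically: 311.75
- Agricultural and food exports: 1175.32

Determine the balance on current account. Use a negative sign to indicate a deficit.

2576.24

Goods: -1782.70 + 2776.69 + 1175.32 - 956.28 = 1213.03
Services: 451.04 + 391.79 = 842.83
Primary income: -207.96 + 513.54 - 311.75 + 437.64 + 139.13 = 570.60
Secondary income: -61.91 - 171.64 + 183.33 = -50.22
Current account = 1213.03 + 842.83 + 570.60 + (-50.22) = 2576.24
(Excluded from the current account — financial account: foreign purchases of equities on the domestic stock exchange 551.37; capital account: acquisition of foreign patents and trademarks (non-produced assets) 73.26, sale of embassy land to a foreign government 46.10, capital transfers received from emigrants 136.24, debt forgiveness received from foreign official creditors 72.13.)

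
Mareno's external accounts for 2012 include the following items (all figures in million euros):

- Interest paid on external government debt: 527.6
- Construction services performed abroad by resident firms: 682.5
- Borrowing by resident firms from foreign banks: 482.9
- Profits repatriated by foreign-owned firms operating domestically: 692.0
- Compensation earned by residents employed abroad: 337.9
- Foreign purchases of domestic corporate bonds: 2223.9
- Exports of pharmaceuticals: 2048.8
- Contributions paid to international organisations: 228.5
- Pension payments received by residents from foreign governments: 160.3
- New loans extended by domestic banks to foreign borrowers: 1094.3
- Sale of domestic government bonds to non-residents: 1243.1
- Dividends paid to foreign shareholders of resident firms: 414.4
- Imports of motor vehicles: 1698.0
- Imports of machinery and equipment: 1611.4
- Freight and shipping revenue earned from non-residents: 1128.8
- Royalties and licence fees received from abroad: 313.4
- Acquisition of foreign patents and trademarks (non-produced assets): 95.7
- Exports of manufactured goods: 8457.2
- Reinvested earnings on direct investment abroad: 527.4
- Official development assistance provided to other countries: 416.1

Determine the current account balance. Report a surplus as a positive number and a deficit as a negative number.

8068.3

Goods: -1698.0 + 2048.8 - 1611.4 + 8457.2 = 7196.6
Services: 313.4 + 1128.8 + 682.5 = 2124.7
Primary income: -414.4 - 692.0 + 527.4 - 527.6 + 337.9 = -768.7
Secondary income: -416.1 - 228.5 + 160.3 = -484.3
Current account = 7196.6 + 2124.7 + (-768.7) + (-484.3) = 8068.3
(Excluded from the current account — financial account: borrowing by resident firms from foreign banks 482.9, foreign purchases of domestic corporate bonds 2223.9, new loans extended by domestic banks to foreign borrowers 1094.3, sale of domestic government bonds to non-residents 1243.1; capital account: acquisition of foreign patents and trademarks (non-produced assets) 95.7.)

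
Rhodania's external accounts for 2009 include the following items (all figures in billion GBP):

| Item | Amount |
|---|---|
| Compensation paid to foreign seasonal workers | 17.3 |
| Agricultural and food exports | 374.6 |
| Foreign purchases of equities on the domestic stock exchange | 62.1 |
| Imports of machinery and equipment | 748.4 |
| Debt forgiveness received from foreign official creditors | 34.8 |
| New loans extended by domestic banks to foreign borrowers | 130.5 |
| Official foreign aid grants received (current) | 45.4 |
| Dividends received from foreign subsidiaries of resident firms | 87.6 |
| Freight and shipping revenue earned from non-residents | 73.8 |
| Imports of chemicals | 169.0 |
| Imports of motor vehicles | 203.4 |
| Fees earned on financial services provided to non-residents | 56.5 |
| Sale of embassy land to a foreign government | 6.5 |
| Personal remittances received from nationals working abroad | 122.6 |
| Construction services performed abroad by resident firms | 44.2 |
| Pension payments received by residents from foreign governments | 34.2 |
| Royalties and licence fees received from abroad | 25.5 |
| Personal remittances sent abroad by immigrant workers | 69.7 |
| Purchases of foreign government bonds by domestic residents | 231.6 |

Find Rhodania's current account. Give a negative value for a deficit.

-343.4

Goods: -169.0 + 374.6 - 748.4 - 203.4 = -746.2
Services: 25.5 + 73.8 + 44.2 + 56.5 = 200.0
Primary income: 87.6 - 17.3 = 70.3
Secondary income: -69.7 + 122.6 + 45.4 + 34.2 = 132.5
Current account = (-746.2) + 200.0 + 70.3 + 132.5 = -343.4
(Excluded from the current account — financial account: foreign purchases of equities on the domestic stock exchange 62.1, new loans extended by domestic banks to foreign borrowers 130.5, purchases of foreign government bonds by domestic residents 231.6; capital account: debt forgiveness received from foreign official creditors 34.8, sale of embassy land to a foreign government 6.5.)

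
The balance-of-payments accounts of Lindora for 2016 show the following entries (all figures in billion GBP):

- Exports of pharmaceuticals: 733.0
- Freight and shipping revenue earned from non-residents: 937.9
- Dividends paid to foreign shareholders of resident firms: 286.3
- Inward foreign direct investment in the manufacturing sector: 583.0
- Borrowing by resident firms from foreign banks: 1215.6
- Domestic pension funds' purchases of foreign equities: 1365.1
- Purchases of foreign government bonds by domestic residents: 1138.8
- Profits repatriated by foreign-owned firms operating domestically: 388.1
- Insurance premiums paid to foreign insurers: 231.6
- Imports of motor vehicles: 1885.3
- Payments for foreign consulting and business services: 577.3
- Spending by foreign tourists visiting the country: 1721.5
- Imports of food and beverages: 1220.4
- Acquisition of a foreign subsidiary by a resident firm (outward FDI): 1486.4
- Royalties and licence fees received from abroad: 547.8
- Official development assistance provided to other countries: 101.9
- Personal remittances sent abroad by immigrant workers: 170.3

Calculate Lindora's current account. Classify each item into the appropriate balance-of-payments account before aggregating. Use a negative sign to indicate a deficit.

Goods: -1885.3 - 1220.4 + 733.0 = -2372.7
Services: 937.9 - 231.6 + 1721.5 - 577.3 + 547.8 = 2398.3
Primary income: -286.3 - 388.1 = -674.4
Secondary income: -101.9 - 170.3 = -272.2
Current account = (-2372.7) + 2398.3 + (-674.4) + (-272.2) = -921.0
(Excluded from the current account — financial account: inward foreign direct investment in the manufacturing sector 583.0, borrowing by resident firms from foreign banks 1215.6, domestic pension funds' purchases of foreign equities 1365.1, purchases of foreign government bonds by domestic residents 1138.8, acquisition of a foreign subsidiary by a resident firm (outward FDI) 1486.4.)

-921.0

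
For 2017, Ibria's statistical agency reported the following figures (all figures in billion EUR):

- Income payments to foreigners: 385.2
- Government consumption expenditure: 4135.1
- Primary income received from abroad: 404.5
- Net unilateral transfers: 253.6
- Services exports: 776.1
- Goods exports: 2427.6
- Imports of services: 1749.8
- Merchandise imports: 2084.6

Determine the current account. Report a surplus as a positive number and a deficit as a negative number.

Goods balance = 2427.6 - 2084.6 = 343.0
Services balance = 776.1 - 1749.8 = -973.7
Trade balance (goods + services) = 343.0 + (-973.7) = -630.7
Net primary income = 404.5 - 385.2 = 19.3
Net secondary income = 253.6
Current account = -630.7 + 19.3 + 253.6 = -357.8

-357.8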